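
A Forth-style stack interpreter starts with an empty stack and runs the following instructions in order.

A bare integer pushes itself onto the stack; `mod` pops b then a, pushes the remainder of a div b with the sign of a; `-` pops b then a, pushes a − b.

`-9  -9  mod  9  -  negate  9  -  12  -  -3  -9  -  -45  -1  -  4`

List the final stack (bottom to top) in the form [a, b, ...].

[-12, 6, -44, 4]

-9     -> -9
-9     -> -9 -9
mod    -> 0
9      -> 0 9
-      -> -9
negate -> 9
9      -> 9 9
-      -> 0
12     -> 0 12
-      -> -12
-3     -> -12 -3
-9     -> -12 -3 -9
-      -> -12 6
-45    -> -12 6 -45
-1     -> -12 6 -45 -1
-      -> -12 6 -44
4      -> -12 6 -44 4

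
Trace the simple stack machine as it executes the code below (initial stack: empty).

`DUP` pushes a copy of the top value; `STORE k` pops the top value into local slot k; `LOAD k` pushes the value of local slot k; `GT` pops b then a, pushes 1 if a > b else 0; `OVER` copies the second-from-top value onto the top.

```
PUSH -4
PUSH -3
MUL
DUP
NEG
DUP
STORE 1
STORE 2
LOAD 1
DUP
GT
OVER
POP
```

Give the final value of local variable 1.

-12

PUSH -4 -> [-4]
PUSH -3 -> [-4, -3]
MUL     -> [12]
DUP     -> [12, 12]
NEG     -> [12, -12]
DUP     -> [12, -12, -12]
STORE 1 -> [12, -12]
STORE 2 -> [12]
LOAD 1  -> [12, -12]
DUP     -> [12, -12, -12]
GT      -> [12, 0]
OVER    -> [12, 0, 12]
POP     -> [12, 0]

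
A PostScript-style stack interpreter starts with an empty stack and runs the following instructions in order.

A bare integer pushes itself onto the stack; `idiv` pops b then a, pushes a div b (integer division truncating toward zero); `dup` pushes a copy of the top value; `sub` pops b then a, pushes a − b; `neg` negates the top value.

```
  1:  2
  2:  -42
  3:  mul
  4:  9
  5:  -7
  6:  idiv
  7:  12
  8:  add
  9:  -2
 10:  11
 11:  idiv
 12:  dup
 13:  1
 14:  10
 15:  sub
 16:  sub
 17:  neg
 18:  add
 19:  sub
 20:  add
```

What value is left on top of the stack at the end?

-64

2     [2]
-42   [2, -42]
mul   [-84]
9     [-84, 9]
-7    [-84, 9, -7]
idiv  [-84, -1]
12    [-84, -1, 12]
add   [-84, 11]
-2    [-84, 11, -2]
11    [-84, 11, -2, 11]
idiv  [-84, 11, 0]
dup   [-84, 11, 0, 0]
1     [-84, 11, 0, 0, 1]
10    [-84, 11, 0, 0, 1, 10]
sub   [-84, 11, 0, 0, -9]
sub   [-84, 11, 0, 9]
neg   [-84, 11, 0, -9]
add   [-84, 11, -9]
sub   [-84, 20]
add   [-64]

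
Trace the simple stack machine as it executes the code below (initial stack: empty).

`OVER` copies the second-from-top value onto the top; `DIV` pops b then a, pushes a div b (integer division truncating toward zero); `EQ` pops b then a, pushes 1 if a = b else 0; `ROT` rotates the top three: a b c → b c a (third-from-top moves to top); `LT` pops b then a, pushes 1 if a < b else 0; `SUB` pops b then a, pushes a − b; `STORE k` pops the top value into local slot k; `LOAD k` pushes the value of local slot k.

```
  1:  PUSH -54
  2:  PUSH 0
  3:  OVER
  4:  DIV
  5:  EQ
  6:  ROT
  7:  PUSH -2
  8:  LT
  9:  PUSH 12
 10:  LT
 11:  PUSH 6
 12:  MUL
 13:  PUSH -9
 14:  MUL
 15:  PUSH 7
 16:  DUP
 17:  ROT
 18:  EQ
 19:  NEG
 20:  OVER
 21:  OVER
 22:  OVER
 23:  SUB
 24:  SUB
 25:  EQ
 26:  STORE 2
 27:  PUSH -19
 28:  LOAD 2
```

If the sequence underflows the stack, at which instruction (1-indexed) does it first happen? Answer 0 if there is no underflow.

6

PUSH -54 -> -54
PUSH 0   -> -54 0
OVER     -> -54 0 -54
DIV      -> -54 0
EQ       -> 0
ROT  — needs 3 operands, stack has 1 → underflow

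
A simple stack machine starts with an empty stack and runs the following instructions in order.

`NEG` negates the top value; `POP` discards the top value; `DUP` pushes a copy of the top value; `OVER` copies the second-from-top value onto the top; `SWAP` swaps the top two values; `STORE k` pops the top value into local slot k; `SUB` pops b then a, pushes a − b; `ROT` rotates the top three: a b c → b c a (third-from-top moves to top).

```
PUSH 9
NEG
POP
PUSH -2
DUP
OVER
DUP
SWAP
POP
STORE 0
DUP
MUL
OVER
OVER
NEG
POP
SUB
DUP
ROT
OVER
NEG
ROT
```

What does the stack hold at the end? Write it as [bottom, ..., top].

PUSH 9   [9]
NEG      [-9]
POP      []
PUSH -2  [-2]
DUP      [-2, -2]
OVER     [-2, -2, -2]
DUP      [-2, -2, -2, -2]
SWAP     [-2, -2, -2, -2]
POP      [-2, -2, -2]
STORE 0  [-2, -2]
DUP      [-2, -2, -2]
MUL      [-2, 4]
OVER     [-2, 4, -2]
OVER     [-2, 4, -2, 4]
NEG      [-2, 4, -2, -4]
POP      [-2, 4, -2]
SUB      [-2, 6]
DUP      [-2, 6, 6]
ROT      [6, 6, -2]
OVER     [6, 6, -2, 6]
NEG      [6, 6, -2, -6]
ROT      [6, -2, -6, 6]

[6, -2, -6, 6]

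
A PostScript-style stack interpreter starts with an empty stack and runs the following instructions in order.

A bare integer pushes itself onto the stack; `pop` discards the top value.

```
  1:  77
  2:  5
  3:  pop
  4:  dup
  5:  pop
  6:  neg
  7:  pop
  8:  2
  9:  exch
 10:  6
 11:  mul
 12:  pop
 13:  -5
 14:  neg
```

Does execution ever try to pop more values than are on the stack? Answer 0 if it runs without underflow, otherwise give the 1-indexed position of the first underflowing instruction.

9

77  -> [77]
5   -> [77, 5]
pop -> [77]
dup -> [77, 77]
pop -> [77]
neg -> [-77]
pop -> []
2   -> [2]
exch  — needs 2 operands, stack has 1 → underflow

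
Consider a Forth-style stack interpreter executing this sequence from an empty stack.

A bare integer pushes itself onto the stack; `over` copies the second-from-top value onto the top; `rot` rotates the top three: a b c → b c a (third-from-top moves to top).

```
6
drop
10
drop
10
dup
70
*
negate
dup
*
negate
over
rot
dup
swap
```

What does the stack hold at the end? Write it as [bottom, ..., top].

[-490000, 10, 10, 10]

6       [6]
drop    []
10      [10]
drop    []
10      [10]
dup     [10, 10]
70      [10, 10, 70]
*       [10, 700]
negate  [10, -700]
dup     [10, -700, -700]
*       [10, 490000]
negate  [10, -490000]
over    [10, -490000, 10]
rot     [-490000, 10, 10]
dup     [-490000, 10, 10, 10]
swap    [-490000, 10, 10, 10]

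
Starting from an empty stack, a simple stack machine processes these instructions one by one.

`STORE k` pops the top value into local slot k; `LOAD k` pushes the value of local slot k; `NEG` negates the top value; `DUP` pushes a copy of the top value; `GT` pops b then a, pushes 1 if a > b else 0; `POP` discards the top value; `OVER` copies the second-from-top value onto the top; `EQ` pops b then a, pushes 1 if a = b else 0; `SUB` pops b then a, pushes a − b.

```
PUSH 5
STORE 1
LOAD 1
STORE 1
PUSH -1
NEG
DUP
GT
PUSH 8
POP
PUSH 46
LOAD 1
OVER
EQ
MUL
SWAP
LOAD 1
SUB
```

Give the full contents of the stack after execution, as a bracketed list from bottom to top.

PUSH 5  → [5]
STORE 1 → []
LOAD 1  → [5]
STORE 1 → []
PUSH -1 → [-1]
NEG     → [1]
DUP     → [1, 1]
GT      → [0]
PUSH 8  → [0, 8]
POP     → [0]
PUSH 46 → [0, 46]
LOAD 1  → [0, 46, 5]
OVER    → [0, 46, 5, 46]
EQ      → [0, 46, 0]
MUL     → [0, 0]
SWAP    → [0, 0]
LOAD 1  → [0, 0, 5]
SUB     → [0, -5]

[0, -5]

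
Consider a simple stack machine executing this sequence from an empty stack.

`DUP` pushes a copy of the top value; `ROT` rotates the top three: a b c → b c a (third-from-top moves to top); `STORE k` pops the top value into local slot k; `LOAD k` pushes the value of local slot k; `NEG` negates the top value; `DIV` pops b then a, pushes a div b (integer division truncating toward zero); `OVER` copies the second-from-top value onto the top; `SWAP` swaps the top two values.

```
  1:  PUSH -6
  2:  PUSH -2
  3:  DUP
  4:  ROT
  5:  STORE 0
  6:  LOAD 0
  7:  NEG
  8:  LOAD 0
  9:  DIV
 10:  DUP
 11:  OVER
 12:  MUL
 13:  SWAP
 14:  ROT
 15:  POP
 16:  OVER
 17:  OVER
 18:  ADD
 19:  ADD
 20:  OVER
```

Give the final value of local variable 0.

-6

PUSH -6 → -6
PUSH -2 → -6 -2
DUP     → -6 -2 -2
ROT     → -2 -2 -6
STORE 0 → -2 -2
LOAD 0  → -2 -2 -6
NEG     → -2 -2 6
LOAD 0  → -2 -2 6 -6
DIV     → -2 -2 -1
DUP     → -2 -2 -1 -1
OVER    → -2 -2 -1 -1 -1
MUL     → -2 -2 -1 1
SWAP    → -2 -2 1 -1
ROT     → -2 1 -1 -2
POP     → -2 1 -1
OVER    → -2 1 -1 1
OVER    → -2 1 -1 1 -1
ADD     → -2 1 -1 0
ADD     → -2 1 -1
OVER    → -2 1 -1 1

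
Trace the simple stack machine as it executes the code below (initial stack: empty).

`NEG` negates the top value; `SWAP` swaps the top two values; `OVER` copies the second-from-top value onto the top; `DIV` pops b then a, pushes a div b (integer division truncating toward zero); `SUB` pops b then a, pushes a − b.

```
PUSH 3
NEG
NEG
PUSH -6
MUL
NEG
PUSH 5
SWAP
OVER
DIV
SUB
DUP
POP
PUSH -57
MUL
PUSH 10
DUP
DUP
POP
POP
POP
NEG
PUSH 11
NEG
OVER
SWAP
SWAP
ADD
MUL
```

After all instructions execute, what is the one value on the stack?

11742

PUSH 3   : 3
NEG      : -3
NEG      : 3
PUSH -6  : 3 -6
MUL      : -18
NEG      : 18
PUSH 5   : 18 5
SWAP     : 5 18
OVER     : 5 18 5
DIV      : 5 3
SUB      : 2
DUP      : 2 2
POP      : 2
PUSH -57 : 2 -57
MUL      : -114
PUSH 10  : -114 10
DUP      : -114 10 10
DUP      : -114 10 10 10
POP      : -114 10 10
POP      : -114 10
POP      : -114
NEG      : 114
PUSH 11  : 114 11
NEG      : 114 -11
OVER     : 114 -11 114
SWAP     : 114 114 -11
SWAP     : 114 -11 114
ADD      : 114 103
MUL      : 11742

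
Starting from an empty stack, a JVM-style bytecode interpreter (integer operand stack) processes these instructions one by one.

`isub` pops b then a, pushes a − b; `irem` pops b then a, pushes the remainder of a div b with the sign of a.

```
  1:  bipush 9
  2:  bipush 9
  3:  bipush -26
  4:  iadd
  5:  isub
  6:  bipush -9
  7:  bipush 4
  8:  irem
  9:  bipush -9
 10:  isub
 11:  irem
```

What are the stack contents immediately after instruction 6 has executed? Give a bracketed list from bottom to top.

bipush 9    9
bipush 9    9 9
bipush -26  9 9 -26
iadd        9 -17
isub        26
bipush -9   26 -9

[26, -9]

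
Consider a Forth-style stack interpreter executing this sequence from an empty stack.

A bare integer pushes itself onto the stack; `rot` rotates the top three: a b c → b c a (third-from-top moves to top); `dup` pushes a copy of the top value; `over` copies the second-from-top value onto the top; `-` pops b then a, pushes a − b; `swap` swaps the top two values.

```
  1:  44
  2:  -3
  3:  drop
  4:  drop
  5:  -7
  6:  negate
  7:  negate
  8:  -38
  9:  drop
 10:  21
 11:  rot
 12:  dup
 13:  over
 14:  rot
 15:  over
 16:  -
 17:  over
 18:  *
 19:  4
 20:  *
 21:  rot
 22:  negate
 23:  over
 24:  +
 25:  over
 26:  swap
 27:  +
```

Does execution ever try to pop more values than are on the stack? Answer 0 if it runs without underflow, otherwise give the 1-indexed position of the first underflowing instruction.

11

44     -> [44]
-3     -> [44, -3]
drop   -> [44]
drop   -> []
-7     -> [-7]
negate -> [7]
negate -> [-7]
-38    -> [-7, -38]
drop   -> [-7]
21     -> [-7, 21]
rot  — needs 3 operands, stack has 2 → underflow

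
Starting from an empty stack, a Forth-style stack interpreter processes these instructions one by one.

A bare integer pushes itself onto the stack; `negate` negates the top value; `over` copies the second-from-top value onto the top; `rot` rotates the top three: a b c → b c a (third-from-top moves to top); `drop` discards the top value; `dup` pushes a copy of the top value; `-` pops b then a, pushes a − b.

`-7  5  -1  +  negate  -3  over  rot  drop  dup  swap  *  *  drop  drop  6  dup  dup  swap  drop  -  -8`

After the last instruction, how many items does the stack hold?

2

-7      [-7]
5       [-7, 5]
-1      [-7, 5, -1]
+       [-7, 4]
negate  [-7, -4]
-3      [-7, -4, -3]
over    [-7, -4, -3, -4]
rot     [-7, -3, -4, -4]
drop    [-7, -3, -4]
dup     [-7, -3, -4, -4]
swap    [-7, -3, -4, -4]
*       [-7, -3, 16]
*       [-7, -48]
drop    [-7]
drop    []
6       [6]
dup     [6, 6]
dup     [6, 6, 6]
swap    [6, 6, 6]
drop    [6, 6]
-       [0]
-8      [0, -8]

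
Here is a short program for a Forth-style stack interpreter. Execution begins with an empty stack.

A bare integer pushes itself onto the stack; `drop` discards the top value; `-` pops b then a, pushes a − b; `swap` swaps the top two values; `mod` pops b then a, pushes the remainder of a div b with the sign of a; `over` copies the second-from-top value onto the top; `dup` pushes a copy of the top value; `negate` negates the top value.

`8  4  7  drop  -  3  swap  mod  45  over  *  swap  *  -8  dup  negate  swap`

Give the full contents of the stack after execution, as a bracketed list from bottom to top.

[405, 8, -8]

8      -> [8]
4      -> [8, 4]
7      -> [8, 4, 7]
drop   -> [8, 4]
-      -> [4]
3      -> [4, 3]
swap   -> [3, 4]
mod    -> [3]
45     -> [3, 45]
over   -> [3, 45, 3]
*      -> [3, 135]
swap   -> [135, 3]
*      -> [405]
-8     -> [405, -8]
dup    -> [405, -8, -8]
negate -> [405, -8, 8]
swap   -> [405, 8, -8]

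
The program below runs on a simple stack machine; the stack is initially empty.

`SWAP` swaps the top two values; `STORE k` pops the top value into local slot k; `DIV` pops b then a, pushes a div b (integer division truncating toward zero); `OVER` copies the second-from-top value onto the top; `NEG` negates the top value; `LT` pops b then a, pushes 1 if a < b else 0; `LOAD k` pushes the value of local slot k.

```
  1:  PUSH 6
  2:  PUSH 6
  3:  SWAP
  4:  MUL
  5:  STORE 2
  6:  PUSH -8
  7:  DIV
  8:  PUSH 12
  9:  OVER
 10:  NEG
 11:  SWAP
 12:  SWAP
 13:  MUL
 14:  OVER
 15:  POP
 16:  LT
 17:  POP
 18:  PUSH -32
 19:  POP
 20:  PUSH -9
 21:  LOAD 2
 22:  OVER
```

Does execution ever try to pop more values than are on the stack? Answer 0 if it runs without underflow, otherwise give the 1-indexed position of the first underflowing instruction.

7

PUSH 6  -> 6
PUSH 6  -> 6 6
SWAP    -> 6 6
MUL     -> 36
STORE 2 -> (empty)
PUSH -8 -> -8
DIV  — needs 2 operands, stack has 1 → underflow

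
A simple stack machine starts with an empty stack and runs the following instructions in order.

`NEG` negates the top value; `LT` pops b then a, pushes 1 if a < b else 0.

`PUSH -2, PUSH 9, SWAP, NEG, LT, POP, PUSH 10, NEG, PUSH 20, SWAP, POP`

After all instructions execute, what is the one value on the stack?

PUSH -2  -2
PUSH 9   -2 9
SWAP     9 -2
NEG      9 2
LT       0
POP      (empty)
PUSH 10  10
NEG      -10
PUSH 20  -10 20
SWAP     20 -10
POP      20

20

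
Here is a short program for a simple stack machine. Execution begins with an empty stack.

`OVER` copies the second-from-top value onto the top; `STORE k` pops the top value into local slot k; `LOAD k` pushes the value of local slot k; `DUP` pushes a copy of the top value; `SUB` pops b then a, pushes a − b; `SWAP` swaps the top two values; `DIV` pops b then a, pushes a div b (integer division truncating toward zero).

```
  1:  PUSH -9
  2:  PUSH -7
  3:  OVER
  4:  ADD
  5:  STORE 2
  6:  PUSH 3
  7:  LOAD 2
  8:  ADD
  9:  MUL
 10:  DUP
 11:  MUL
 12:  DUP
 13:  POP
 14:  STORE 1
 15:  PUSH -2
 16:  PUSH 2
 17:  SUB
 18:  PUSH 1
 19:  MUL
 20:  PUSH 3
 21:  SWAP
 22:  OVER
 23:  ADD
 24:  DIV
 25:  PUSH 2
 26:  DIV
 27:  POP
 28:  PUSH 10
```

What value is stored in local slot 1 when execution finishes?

PUSH -9 -> [-9]
PUSH -7 -> [-9, -7]
OVER    -> [-9, -7, -9]
ADD     -> [-9, -16]
STORE 2 -> [-9]
PUSH 3  -> [-9, 3]
LOAD 2  -> [-9, 3, -16]
ADD     -> [-9, -13]
MUL     -> [117]
DUP     -> [117, 117]
MUL     -> [13689]
DUP     -> [13689, 13689]
POP     -> [13689]
STORE 1 -> []
PUSH -2 -> [-2]
PUSH 2  -> [-2, 2]
SUB     -> [-4]
PUSH 1  -> [-4, 1]
MUL     -> [-4]
PUSH 3  -> [-4, 3]
SWAP    -> [3, -4]
OVER    -> [3, -4, 3]
ADD     -> [3, -1]
DIV     -> [-3]
PUSH 2  -> [-3, 2]
DIV     -> [-1]
POP     -> []
PUSH 10 -> [10]

13689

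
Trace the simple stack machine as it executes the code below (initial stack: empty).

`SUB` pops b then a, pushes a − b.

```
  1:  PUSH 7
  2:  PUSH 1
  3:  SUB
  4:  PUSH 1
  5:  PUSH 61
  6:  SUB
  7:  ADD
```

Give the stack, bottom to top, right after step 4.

PUSH 7 -> [7]
PUSH 1 -> [7, 1]
SUB    -> [6]
PUSH 1 -> [6, 1]

[6, 1]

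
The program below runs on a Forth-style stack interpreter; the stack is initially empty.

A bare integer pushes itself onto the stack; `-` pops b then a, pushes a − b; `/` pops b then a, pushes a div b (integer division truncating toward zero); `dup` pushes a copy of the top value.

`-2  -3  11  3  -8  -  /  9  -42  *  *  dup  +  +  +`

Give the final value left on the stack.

-2  → [-2]
-3  → [-2, -3]
11  → [-2, -3, 11]
3   → [-2, -3, 11, 3]
-8  → [-2, -3, 11, 3, -8]
-   → [-2, -3, 11, 11]
/   → [-2, -3, 1]
9   → [-2, -3, 1, 9]
-42 → [-2, -3, 1, 9, -42]
*   → [-2, -3, 1, -378]
*   → [-2, -3, -378]
dup → [-2, -3, -378, -378]
+   → [-2, -3, -756]
+   → [-2, -759]
+   → [-761]

-761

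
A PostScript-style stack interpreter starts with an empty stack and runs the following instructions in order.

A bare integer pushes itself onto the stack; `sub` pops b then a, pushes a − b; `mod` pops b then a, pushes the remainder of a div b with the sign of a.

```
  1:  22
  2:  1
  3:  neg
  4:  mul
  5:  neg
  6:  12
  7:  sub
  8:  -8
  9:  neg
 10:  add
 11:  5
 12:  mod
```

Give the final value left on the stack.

22  : [22]
1   : [22, 1]
neg : [22, -1]
mul : [-22]
neg : [22]
12  : [22, 12]
sub : [10]
-8  : [10, -8]
neg : [10, 8]
add : [18]
5   : [18, 5]
mod : [3]

3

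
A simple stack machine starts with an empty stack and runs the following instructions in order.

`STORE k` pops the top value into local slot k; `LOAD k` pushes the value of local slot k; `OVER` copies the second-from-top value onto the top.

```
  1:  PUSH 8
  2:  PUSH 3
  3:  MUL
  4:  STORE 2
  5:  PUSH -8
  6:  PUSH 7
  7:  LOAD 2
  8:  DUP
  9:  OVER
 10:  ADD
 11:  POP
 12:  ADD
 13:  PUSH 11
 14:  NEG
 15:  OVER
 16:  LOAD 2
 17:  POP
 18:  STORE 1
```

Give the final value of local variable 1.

31

PUSH 8  -> [8]
PUSH 3  -> [8, 3]
MUL     -> [24]
STORE 2 -> []
PUSH -8 -> [-8]
PUSH 7  -> [-8, 7]
LOAD 2  -> [-8, 7, 24]
DUP     -> [-8, 7, 24, 24]
OVER    -> [-8, 7, 24, 24, 24]
ADD     -> [-8, 7, 24, 48]
POP     -> [-8, 7, 24]
ADD     -> [-8, 31]
PUSH 11 -> [-8, 31, 11]
NEG     -> [-8, 31, -11]
OVER    -> [-8, 31, -11, 31]
LOAD 2  -> [-8, 31, -11, 31, 24]
POP     -> [-8, 31, -11, 31]
STORE 1 -> [-8, 31, -11]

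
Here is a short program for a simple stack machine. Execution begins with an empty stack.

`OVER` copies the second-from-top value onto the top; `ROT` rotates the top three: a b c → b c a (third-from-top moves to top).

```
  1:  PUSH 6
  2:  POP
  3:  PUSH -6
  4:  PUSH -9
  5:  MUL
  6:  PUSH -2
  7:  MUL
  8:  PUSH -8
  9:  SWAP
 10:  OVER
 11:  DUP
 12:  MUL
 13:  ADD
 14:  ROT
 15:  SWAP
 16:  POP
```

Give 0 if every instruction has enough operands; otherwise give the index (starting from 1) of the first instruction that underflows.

14

PUSH 6  -> 6
POP     -> (empty)
PUSH -6 -> -6
PUSH -9 -> -6 -9
MUL     -> 54
PUSH -2 -> 54 -2
MUL     -> -108
PUSH -8 -> -108 -8
SWAP    -> -8 -108
OVER    -> -8 -108 -8
DUP     -> -8 -108 -8 -8
MUL     -> -8 -108 64
ADD     -> -8 -44
ROT  — needs 3 operands, stack has 2 → underflow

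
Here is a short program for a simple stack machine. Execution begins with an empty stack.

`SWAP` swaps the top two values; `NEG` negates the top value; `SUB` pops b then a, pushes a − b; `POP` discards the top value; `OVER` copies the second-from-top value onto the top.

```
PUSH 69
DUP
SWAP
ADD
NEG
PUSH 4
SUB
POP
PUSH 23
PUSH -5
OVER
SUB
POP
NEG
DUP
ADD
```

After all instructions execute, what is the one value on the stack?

-46

PUSH 69  [69]
DUP      [69, 69]
SWAP     [69, 69]
ADD      [138]
NEG      [-138]
PUSH 4   [-138, 4]
SUB      [-142]
POP      []
PUSH 23  [23]
PUSH -5  [23, -5]
OVER     [23, -5, 23]
SUB      [23, -28]
POP      [23]
NEG      [-23]
DUP      [-23, -23]
ADD      [-46]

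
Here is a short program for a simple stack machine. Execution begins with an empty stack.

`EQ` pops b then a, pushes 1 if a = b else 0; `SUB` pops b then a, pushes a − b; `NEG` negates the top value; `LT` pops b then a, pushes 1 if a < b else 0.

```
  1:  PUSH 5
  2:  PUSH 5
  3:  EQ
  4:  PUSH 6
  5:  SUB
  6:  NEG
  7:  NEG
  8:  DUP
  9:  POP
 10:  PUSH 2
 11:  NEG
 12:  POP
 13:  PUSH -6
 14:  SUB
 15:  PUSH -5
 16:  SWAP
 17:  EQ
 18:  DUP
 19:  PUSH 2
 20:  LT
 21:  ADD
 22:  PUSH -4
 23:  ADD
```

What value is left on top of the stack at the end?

-3

PUSH 5  → [5]
PUSH 5  → [5, 5]
EQ      → [1]
PUSH 6  → [1, 6]
SUB     → [-5]
NEG     → [5]
NEG     → [-5]
DUP     → [-5, -5]
POP     → [-5]
PUSH 2  → [-5, 2]
NEG     → [-5, -2]
POP     → [-5]
PUSH -6 → [-5, -6]
SUB     → [1]
PUSH -5 → [1, -5]
SWAP    → [-5, 1]
EQ      → [0]
DUP     → [0, 0]
PUSH 2  → [0, 0, 2]
LT      → [0, 1]
ADD     → [1]
PUSH -4 → [1, -4]
ADD     → [-3]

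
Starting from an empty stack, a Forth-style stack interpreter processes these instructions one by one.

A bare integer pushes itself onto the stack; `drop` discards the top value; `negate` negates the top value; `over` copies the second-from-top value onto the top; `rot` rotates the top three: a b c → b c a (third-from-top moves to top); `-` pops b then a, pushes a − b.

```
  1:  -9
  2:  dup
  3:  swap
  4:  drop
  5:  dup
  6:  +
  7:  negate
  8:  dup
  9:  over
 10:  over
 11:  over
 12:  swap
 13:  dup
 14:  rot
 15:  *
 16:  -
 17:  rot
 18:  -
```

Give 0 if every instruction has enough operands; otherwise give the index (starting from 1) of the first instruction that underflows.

0

-9      [-9]
dup     [-9, -9]
swap    [-9, -9]
drop    [-9]
dup     [-9, -9]
+       [-18]
negate  [18]
dup     [18, 18]
over    [18, 18, 18]
over    [18, 18, 18, 18]
over    [18, 18, 18, 18, 18]
swap    [18, 18, 18, 18, 18]
dup     [18, 18, 18, 18, 18, 18]
rot     [18, 18, 18, 18, 18, 18]
*       [18, 18, 18, 18, 324]
-       [18, 18, 18, -306]
rot     [18, 18, -306, 18]
-       [18, 18, -324]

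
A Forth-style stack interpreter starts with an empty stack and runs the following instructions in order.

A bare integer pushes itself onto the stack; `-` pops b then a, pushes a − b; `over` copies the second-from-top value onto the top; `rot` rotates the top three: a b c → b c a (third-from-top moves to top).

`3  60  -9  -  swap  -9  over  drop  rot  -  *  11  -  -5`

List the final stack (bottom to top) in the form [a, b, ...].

3    → 3
60   → 3 60
-9   → 3 60 -9
-    → 3 69
swap → 69 3
-9   → 69 3 -9
over → 69 3 -9 3
drop → 69 3 -9
rot  → 3 -9 69
-    → 3 -78
*    → -234
11   → -234 11
-    → -245
-5   → -245 -5

[-245, -5]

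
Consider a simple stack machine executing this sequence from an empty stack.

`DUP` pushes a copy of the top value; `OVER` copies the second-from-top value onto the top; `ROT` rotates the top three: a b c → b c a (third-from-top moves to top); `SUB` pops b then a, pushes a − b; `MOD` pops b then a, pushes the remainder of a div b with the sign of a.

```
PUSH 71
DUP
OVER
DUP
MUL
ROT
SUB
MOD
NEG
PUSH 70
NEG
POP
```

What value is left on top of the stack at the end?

-71

PUSH 71  71
DUP      71 71
OVER     71 71 71
DUP      71 71 71 71
MUL      71 71 5041
ROT      71 5041 71
SUB      71 4970
MOD      71
NEG      -71
PUSH 70  -71 70
NEG      -71 -70
POP      -71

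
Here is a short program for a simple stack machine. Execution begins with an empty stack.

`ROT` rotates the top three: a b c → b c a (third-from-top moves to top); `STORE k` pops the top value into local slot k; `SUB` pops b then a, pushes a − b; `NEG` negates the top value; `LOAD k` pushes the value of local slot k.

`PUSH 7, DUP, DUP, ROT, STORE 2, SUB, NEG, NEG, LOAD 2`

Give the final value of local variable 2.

PUSH 7  : [7]
DUP     : [7, 7]
DUP     : [7, 7, 7]
ROT     : [7, 7, 7]
STORE 2 : [7, 7]
SUB     : [0]
NEG     : [0]
NEG     : [0]
LOAD 2  : [0, 7]

7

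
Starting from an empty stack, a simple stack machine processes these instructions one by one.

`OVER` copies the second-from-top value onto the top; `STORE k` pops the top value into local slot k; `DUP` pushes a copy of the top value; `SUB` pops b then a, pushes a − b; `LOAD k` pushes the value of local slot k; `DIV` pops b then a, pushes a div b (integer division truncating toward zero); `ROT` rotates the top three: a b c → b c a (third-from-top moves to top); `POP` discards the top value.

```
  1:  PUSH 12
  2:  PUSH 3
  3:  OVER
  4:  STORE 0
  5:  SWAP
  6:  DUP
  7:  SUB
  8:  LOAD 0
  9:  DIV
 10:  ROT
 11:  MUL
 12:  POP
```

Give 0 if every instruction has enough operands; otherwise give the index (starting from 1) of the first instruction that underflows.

PUSH 12 : 12
PUSH 3  : 12 3
OVER    : 12 3 12
STORE 0 : 12 3
SWAP    : 3 12
DUP     : 3 12 12
SUB     : 3 0
LOAD 0  : 3 0 12
DIV     : 3 0
ROT  — needs 3 operands, stack has 2 → underflow

10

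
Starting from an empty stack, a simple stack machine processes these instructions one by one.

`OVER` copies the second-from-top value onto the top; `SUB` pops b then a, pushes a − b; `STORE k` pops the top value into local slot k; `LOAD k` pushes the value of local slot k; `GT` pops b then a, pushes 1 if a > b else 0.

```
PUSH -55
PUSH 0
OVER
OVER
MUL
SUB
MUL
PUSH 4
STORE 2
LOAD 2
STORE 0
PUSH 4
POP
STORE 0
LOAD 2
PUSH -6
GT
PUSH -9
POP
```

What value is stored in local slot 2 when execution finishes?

PUSH -55 -> [-55]
PUSH 0   -> [-55, 0]
OVER     -> [-55, 0, -55]
OVER     -> [-55, 0, -55, 0]
MUL      -> [-55, 0, 0]
SUB      -> [-55, 0]
MUL      -> [0]
PUSH 4   -> [0, 4]
STORE 2  -> [0]
LOAD 2   -> [0, 4]
STORE 0  -> [0]
PUSH 4   -> [0, 4]
POP      -> [0]
STORE 0  -> []
LOAD 2   -> [4]
PUSH -6  -> [4, -6]
GT       -> [1]
PUSH -9  -> [1, -9]
POP      -> [1]

4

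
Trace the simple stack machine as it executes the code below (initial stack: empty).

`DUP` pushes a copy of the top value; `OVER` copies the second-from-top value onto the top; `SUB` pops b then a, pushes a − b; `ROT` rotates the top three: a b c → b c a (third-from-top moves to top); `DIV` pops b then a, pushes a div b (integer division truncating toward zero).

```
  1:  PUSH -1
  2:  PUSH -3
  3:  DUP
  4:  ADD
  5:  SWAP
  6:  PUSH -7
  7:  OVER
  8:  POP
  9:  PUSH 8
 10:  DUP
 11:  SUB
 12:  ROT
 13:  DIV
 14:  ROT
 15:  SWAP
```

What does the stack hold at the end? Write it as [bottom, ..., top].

[-7, -6, 0]

PUSH -1 : [-1]
PUSH -3 : [-1, -3]
DUP     : [-1, -3, -3]
ADD     : [-1, -6]
SWAP    : [-6, -1]
PUSH -7 : [-6, -1, -7]
OVER    : [-6, -1, -7, -1]
POP     : [-6, -1, -7]
PUSH 8  : [-6, -1, -7, 8]
DUP     : [-6, -1, -7, 8, 8]
SUB     : [-6, -1, -7, 0]
ROT     : [-6, -7, 0, -1]
DIV     : [-6, -7, 0]
ROT     : [-7, 0, -6]
SWAP    : [-7, -6, 0]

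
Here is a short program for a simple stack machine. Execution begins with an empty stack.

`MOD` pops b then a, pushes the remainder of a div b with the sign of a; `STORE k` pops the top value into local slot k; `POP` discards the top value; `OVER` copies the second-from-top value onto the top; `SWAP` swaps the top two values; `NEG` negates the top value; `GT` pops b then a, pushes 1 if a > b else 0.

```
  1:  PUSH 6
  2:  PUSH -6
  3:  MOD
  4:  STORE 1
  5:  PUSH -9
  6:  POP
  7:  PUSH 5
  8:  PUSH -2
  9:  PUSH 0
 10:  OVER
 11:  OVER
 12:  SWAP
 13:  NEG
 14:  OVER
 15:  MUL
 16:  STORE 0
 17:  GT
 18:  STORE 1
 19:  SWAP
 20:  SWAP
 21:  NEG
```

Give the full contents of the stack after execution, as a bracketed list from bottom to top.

PUSH 6  : [6]
PUSH -6 : [6, -6]
MOD     : [0]
STORE 1 : []
PUSH -9 : [-9]
POP     : []
PUSH 5  : [5]
PUSH -2 : [5, -2]
PUSH 0  : [5, -2, 0]
OVER    : [5, -2, 0, -2]
OVER    : [5, -2, 0, -2, 0]
SWAP    : [5, -2, 0, 0, -2]
NEG     : [5, -2, 0, 0, 2]
OVER    : [5, -2, 0, 0, 2, 0]
MUL     : [5, -2, 0, 0, 0]
STORE 0 : [5, -2, 0, 0]
GT      : [5, -2, 0]
STORE 1 : [5, -2]
SWAP    : [-2, 5]
SWAP    : [5, -2]
NEG     : [5, 2]

[5, 2]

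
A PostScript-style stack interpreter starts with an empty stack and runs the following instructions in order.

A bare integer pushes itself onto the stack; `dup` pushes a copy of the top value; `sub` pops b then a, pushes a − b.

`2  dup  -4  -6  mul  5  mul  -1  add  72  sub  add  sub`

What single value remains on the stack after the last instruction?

-47

2   -> [2]
dup -> [2, 2]
-4  -> [2, 2, -4]
-6  -> [2, 2, -4, -6]
mul -> [2, 2, 24]
5   -> [2, 2, 24, 5]
mul -> [2, 2, 120]
-1  -> [2, 2, 120, -1]
add -> [2, 2, 119]
72  -> [2, 2, 119, 72]
sub -> [2, 2, 47]
add -> [2, 49]
sub -> [-47]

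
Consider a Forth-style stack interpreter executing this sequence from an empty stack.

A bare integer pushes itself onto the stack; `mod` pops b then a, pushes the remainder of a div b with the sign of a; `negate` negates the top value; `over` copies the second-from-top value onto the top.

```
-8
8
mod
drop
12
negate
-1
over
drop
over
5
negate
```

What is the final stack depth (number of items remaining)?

4

-8     : [-8]
8      : [-8, 8]
mod    : [0]
drop   : []
12     : [12]
negate : [-12]
-1     : [-12, -1]
over   : [-12, -1, -12]
drop   : [-12, -1]
over   : [-12, -1, -12]
5      : [-12, -1, -12, 5]
negate : [-12, -1, -12, -5]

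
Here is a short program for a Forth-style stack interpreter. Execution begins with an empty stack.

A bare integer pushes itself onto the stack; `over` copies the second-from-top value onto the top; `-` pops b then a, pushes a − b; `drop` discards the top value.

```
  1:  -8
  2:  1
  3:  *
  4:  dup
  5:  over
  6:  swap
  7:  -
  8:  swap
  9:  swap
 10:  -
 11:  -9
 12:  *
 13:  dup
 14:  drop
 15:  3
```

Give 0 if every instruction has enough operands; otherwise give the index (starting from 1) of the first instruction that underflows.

0

-8    [-8]
1     [-8, 1]
*     [-8]
dup   [-8, -8]
over  [-8, -8, -8]
swap  [-8, -8, -8]
-     [-8, 0]
swap  [0, -8]
swap  [-8, 0]
-     [-8]
-9    [-8, -9]
*     [72]
dup   [72, 72]
drop  [72]
3     [72, 3]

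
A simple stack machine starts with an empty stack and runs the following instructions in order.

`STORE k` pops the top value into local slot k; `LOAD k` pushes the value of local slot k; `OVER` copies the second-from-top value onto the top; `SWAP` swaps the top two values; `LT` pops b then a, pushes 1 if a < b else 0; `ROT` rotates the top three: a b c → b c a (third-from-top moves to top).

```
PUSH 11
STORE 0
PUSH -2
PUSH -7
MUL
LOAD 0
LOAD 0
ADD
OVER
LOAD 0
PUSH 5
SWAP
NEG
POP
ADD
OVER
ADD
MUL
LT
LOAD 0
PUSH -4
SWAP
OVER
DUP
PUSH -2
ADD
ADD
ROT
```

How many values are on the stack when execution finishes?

PUSH 11 -> 11
STORE 0 -> (empty)
PUSH -2 -> -2
PUSH -7 -> -2 -7
MUL     -> 14
LOAD 0  -> 14 11
LOAD 0  -> 14 11 11
ADD     -> 14 22
OVER    -> 14 22 14
LOAD 0  -> 14 22 14 11
PUSH 5  -> 14 22 14 11 5
SWAP    -> 14 22 14 5 11
NEG     -> 14 22 14 5 -11
POP     -> 14 22 14 5
ADD     -> 14 22 19
OVER    -> 14 22 19 22
ADD     -> 14 22 41
MUL     -> 14 902
LT      -> 1
LOAD 0  -> 1 11
PUSH -4 -> 1 11 -4
SWAP    -> 1 -4 11
OVER    -> 1 -4 11 -4
DUP     -> 1 -4 11 -4 -4
PUSH -2 -> 1 -4 11 -4 -4 -2
ADD     -> 1 -4 11 -4 -6
ADD     -> 1 -4 11 -10
ROT     -> 1 11 -10 -4

4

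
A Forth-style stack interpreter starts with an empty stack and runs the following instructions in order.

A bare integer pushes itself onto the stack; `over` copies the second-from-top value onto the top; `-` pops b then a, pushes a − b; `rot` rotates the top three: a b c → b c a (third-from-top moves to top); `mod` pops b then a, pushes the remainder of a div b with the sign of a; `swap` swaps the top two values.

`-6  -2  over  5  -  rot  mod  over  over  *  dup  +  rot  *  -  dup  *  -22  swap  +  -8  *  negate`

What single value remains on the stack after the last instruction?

9624

-6     -> -6
-2     -> -6 -2
over   -> -6 -2 -6
5      -> -6 -2 -6 5
-      -> -6 -2 -11
rot    -> -2 -11 -6
mod    -> -2 -5
over   -> -2 -5 -2
over   -> -2 -5 -2 -5
*      -> -2 -5 10
dup    -> -2 -5 10 10
+      -> -2 -5 20
rot    -> -5 20 -2
*      -> -5 -40
-      -> 35
dup    -> 35 35
*      -> 1225
-22    -> 1225 -22
swap   -> -22 1225
+      -> 1203
-8     -> 1203 -8
*      -> -9624
negate -> 9624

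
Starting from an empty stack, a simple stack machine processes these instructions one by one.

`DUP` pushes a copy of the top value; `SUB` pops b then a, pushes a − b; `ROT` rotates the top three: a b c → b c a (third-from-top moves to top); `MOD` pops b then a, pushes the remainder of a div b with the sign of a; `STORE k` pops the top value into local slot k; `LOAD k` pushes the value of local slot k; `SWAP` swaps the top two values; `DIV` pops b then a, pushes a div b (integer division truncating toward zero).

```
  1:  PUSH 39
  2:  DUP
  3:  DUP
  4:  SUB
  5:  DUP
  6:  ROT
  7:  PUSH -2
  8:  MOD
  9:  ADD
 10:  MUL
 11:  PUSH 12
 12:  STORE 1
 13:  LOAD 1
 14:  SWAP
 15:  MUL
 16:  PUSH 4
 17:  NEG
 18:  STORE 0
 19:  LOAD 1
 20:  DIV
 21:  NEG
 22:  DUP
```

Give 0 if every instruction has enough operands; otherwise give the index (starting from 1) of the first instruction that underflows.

PUSH 39 → 39
DUP     → 39 39
DUP     → 39 39 39
SUB     → 39 0
DUP     → 39 0 0
ROT     → 0 0 39
PUSH -2 → 0 0 39 -2
MOD     → 0 0 1
ADD     → 0 1
MUL     → 0
PUSH 12 → 0 12
STORE 1 → 0
LOAD 1  → 0 12
SWAP    → 12 0
MUL     → 0
PUSH 4  → 0 4
NEG     → 0 -4
STORE 0 → 0
LOAD 1  → 0 12
DIV     → 0
NEG     → 0
DUP     → 0 0

0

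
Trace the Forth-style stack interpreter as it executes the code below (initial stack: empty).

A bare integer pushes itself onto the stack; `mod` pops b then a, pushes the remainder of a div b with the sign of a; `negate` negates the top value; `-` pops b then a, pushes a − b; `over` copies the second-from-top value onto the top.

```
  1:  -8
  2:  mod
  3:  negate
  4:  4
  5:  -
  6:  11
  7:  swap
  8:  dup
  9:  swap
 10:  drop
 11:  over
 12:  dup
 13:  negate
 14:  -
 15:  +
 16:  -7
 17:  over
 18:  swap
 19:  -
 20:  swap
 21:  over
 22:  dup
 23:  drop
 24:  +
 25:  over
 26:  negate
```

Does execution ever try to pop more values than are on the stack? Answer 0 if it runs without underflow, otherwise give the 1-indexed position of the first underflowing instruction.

-8  -8
mod  — needs 2 operands, stack has 1 → underflow

2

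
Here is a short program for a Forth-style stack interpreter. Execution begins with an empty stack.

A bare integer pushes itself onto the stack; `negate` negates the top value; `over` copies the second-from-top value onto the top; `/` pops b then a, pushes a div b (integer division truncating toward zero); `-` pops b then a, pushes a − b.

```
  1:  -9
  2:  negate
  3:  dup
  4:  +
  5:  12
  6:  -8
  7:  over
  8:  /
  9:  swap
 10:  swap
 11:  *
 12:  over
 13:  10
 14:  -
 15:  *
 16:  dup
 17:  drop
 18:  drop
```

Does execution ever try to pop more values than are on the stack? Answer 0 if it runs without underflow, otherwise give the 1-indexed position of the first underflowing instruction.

0

-9     -> -9
negate -> 9
dup    -> 9 9
+      -> 18
12     -> 18 12
-8     -> 18 12 -8
over   -> 18 12 -8 12
/      -> 18 12 0
swap   -> 18 0 12
swap   -> 18 12 0
*      -> 18 0
over   -> 18 0 18
10     -> 18 0 18 10
-      -> 18 0 8
*      -> 18 0
dup    -> 18 0 0
drop   -> 18 0
drop   -> 18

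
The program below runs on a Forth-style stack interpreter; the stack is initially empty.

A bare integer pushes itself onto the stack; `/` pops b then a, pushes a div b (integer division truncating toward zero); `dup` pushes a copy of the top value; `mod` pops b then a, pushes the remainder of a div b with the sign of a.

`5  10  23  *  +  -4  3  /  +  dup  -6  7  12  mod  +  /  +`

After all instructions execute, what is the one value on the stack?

5   -> 5
10  -> 5 10
23  -> 5 10 23
*   -> 5 230
+   -> 235
-4  -> 235 -4
3   -> 235 -4 3
/   -> 235 -1
+   -> 234
dup -> 234 234
-6  -> 234 234 -6
7   -> 234 234 -6 7
12  -> 234 234 -6 7 12
mod -> 234 234 -6 7
+   -> 234 234 1
/   -> 234 234
+   -> 468

468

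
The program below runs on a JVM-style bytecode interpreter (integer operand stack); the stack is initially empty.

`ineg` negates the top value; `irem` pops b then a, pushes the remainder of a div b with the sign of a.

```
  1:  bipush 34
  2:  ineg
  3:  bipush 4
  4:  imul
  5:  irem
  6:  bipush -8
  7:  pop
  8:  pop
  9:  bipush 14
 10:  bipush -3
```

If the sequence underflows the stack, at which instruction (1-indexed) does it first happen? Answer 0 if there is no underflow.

5

bipush 34 → [34]
ineg      → [-34]
bipush 4  → [-34, 4]
imul      → [-136]
irem  — needs 2 operands, stack has 1 → underflow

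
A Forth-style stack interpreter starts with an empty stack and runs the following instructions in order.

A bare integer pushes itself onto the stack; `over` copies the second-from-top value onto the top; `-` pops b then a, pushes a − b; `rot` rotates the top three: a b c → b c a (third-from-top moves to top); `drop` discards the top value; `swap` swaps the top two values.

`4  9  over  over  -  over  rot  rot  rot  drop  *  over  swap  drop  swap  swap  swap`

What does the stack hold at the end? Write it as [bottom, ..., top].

4     [4]
9     [4, 9]
over  [4, 9, 4]
over  [4, 9, 4, 9]
-     [4, 9, -5]
over  [4, 9, -5, 9]
rot   [4, -5, 9, 9]
rot   [4, 9, 9, -5]
rot   [4, 9, -5, 9]
drop  [4, 9, -5]
*     [4, -45]
over  [4, -45, 4]
swap  [4, 4, -45]
drop  [4, 4]
swap  [4, 4]
swap  [4, 4]
swap  [4, 4]

[4, 4]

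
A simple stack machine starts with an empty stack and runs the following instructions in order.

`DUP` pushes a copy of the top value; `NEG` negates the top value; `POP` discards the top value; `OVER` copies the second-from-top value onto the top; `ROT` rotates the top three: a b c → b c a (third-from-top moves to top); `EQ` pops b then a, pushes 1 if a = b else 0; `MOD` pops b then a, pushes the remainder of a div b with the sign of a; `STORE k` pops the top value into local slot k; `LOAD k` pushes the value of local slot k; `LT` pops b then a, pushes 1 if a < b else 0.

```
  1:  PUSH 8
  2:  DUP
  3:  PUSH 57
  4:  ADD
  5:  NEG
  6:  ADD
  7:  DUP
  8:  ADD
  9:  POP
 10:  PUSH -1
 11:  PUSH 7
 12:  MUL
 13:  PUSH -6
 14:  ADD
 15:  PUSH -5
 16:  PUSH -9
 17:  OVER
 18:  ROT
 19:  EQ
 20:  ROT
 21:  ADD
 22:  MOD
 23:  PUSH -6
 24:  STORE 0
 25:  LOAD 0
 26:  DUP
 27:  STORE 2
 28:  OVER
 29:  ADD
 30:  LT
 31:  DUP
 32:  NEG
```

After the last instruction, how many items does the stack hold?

PUSH 8  -> 8
DUP     -> 8 8
PUSH 57 -> 8 8 57
ADD     -> 8 65
NEG     -> 8 -65
ADD     -> -57
DUP     -> -57 -57
ADD     -> -114
POP     -> (empty)
PUSH -1 -> -1
PUSH 7  -> -1 7
MUL     -> -7
PUSH -6 -> -7 -6
ADD     -> -13
PUSH -5 -> -13 -5
PUSH -9 -> -13 -5 -9
OVER    -> -13 -5 -9 -5
ROT     -> -13 -9 -5 -5
EQ      -> -13 -9 1
ROT     -> -9 1 -13
ADD     -> -9 -12
MOD     -> -9
PUSH -6 -> -9 -6
STORE 0 -> -9
LOAD 0  -> -9 -6
DUP     -> -9 -6 -6
STORE 2 -> -9 -6
OVER    -> -9 -6 -9
ADD     -> -9 -15
LT      -> 0
DUP     -> 0 0
NEG     -> 0 0

2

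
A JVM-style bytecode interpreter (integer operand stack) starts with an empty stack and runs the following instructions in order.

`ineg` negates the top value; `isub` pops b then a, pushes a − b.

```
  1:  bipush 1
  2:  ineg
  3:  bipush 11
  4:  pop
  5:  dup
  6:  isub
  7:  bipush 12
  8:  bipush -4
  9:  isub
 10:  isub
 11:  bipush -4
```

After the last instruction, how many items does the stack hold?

bipush 1   1
ineg       -1
bipush 11  -1 11
pop        -1
dup        -1 -1
isub       0
bipush 12  0 12
bipush -4  0 12 -4
isub       0 16
isub       -16
bipush -4  -16 -4

2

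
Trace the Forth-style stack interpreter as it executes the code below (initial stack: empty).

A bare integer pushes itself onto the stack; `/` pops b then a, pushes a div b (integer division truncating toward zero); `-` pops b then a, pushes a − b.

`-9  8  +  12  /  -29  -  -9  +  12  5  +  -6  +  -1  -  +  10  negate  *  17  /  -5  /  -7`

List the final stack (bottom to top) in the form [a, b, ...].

-9     → [-9]
8      → [-9, 8]
+      → [-1]
12     → [-1, 12]
/      → [0]
-29    → [0, -29]
-      → [29]
-9     → [29, -9]
+      → [20]
12     → [20, 12]
5      → [20, 12, 5]
+      → [20, 17]
-6     → [20, 17, -6]
+      → [20, 11]
-1     → [20, 11, -1]
-      → [20, 12]
+      → [32]
10     → [32, 10]
negate → [32, -10]
*      → [-320]
17     → [-320, 17]
/      → [-18]
-5     → [-18, -5]
/      → [3]
-7     → [3, -7]

[3, -7]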